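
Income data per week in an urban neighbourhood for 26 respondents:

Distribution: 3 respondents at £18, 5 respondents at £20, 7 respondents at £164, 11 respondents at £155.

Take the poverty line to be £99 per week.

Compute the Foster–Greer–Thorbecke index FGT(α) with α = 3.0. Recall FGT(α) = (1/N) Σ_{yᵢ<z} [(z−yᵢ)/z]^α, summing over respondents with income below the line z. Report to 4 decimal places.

0.1609

Incomes under z: 3×£18, 5×£20 (q = 8 of N = 26).
Gap ratios (z−y)/z: (99−18)/99 = 0.8182 (×3); (99−20)/99 = 0.7980 (×5).
Raised to α = 3.0: 0.54771 (×3); 0.50813 (×5).
Sum = 4.183780; FGT(3.0) = 4.183780 / 26 = 0.1609.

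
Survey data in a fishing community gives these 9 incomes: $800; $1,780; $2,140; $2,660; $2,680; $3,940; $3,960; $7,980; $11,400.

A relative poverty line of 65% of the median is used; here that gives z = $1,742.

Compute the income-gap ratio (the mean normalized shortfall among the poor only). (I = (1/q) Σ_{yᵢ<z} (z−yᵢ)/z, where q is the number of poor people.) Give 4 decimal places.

0.5408

Below z: $800 (q = 1 of N = 9).
Shortfall ratios (z−y)/z: 0.5408; sum = 0.540758.
The income-gap ratio divides by q (the poor only): 0.540758 / 1 = 0.5408.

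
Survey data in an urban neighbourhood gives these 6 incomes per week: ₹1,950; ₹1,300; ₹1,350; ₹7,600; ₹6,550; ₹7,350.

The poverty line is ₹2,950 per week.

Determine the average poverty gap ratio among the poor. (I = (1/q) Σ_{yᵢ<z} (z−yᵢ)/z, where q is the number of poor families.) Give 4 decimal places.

Incomes under z: ₹1,300, ₹1,350, ₹1,950 (q = 3 of N = 6).
Relative gaps: 0.5593, 0.5424, 0.3390; sum = 1.440678.
The income-gap ratio divides by q (the poor only): 1.440678 / 3 = 0.4802.

0.4802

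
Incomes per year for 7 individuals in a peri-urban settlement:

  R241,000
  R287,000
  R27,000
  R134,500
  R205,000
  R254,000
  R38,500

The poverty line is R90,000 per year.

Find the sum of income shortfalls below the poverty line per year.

R114,500

Incomes under z: R27,000, R38,500 (q = 2 of N = 7).
Individual gaps: 90000−27000 = 63000; 90000−38500 = 51500.
Aggregate gap = R114,500.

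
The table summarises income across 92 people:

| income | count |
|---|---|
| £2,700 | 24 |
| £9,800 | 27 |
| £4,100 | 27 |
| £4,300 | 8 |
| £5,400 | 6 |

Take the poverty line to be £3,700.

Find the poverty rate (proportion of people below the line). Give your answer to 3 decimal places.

24 of the 92 people have income below £3,700.
H = 24/92 = 0.261.

0.261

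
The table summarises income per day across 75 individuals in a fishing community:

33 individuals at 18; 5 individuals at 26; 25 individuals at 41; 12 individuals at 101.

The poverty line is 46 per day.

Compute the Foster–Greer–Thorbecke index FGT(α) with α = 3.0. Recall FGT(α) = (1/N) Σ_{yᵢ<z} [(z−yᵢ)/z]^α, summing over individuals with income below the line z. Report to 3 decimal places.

0.105

Below the line: 33×18, 5×26, 25×41 (q = 63 of N = 75).
Normalized shortfalls: (46−18)/46 = 0.6087 (×33); (46−26)/46 = 0.4348 (×5); (46−41)/46 = 0.1087 (×25).
Raised to α = 3.0: 0.22553 (×33); 0.08219 (×5); 0.00128 (×25).
Sum = 7.885479; FGT(3.0) = 7.885479 / 75 = 0.105.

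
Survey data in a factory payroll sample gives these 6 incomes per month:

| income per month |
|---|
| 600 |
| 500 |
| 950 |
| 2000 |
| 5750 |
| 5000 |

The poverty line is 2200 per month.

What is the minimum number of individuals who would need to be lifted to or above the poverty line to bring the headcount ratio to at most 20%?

3

Currently q = 4 of N = 6 are below the line (H = 0.667).
A headcount ratio of at most 20% allows at most ⌊0.20 × 6⌋ = 1 poor individuals.
So at least 4 − 1 = 3 must be lifted.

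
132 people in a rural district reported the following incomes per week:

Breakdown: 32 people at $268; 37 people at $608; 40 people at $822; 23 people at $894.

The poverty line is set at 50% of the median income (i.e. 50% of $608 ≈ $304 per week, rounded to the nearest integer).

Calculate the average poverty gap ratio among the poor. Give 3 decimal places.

Poor units: 32×$268 (q = 32 of N = 132).
Shortfall ratios (z−y)/z: 0.1184 (×32); sum = 3.789474.
I averages over the q = 32 poor units only: 3.789474 / 32 = 0.118.

0.118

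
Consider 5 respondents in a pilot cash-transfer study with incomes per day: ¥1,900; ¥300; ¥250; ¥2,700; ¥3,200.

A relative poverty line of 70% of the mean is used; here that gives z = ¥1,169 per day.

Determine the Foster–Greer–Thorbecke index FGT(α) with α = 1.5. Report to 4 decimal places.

0.2676

Below the line: ¥250, ¥300 (q = 2 of N = 5).
Gap ratios (z−y)/z: (1169−250)/1169 = 0.7861; (1169−300)/1169 = 0.7434.
Raised to α = 1.5: 0.69703; 0.64093.
Sum = 1.337956; FGT(1.5) = 1.337956 / 5 = 0.2676.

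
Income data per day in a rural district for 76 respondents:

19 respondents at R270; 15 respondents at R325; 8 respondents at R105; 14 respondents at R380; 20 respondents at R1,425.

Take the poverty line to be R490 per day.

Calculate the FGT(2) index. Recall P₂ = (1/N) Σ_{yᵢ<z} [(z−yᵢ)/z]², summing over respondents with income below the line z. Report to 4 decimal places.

0.1470

Incomes under z: 8×R105, 19×R270, 15×R325, 14×R380 (q = 56 of N = 76).
Shortfall ratios: (490−105)/490 = 0.7857 (×8); (490−270)/490 = 0.4490 (×19); (490−325)/490 = 0.3367 (×15); (490−380)/490 = 0.2245 (×14).
Squared: 0.6173 (×8); 0.2016 (×19); 0.1134 (×15); 0.0504 (×14).
Sum = 11.175239; P₂ = 11.175239 / 76 = 0.1470.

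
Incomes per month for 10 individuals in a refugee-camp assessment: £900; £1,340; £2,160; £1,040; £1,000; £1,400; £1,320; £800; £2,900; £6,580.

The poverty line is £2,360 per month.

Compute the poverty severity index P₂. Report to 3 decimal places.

Poor units: £800, £900, £1,000, £1,040, £1,320, £1,340, £1,400, £2,160 (q = 8 of N = 10).
Shortfall ratios: (2360−800)/2360 = 0.6610; (2360−900)/2360 = 0.6186; (2360−1000)/2360 = 0.5763; (2360−1040)/2360 = 0.5593; (2360−1320)/2360 = 0.4407; (2360−1340)/2360 = 0.4322; (2360−1400)/2360 = 0.4068; (2360−2160)/2360 = 0.0847.
Squared: 0.4369; 0.3827; 0.3321; 0.3128; 0.1942; 0.1868; 0.1655; 0.0072.
Sum = 2.018242; P₂ = 2.018242 / 10 = 0.202.

0.202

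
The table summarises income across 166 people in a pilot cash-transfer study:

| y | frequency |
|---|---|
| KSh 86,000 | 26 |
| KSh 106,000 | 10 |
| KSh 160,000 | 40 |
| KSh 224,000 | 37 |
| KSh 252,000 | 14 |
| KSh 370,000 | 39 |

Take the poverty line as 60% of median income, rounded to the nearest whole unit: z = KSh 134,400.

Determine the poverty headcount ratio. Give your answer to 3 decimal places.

0.217

36 of the 166 people have income below KSh 134,400.
H = 36/166 = 0.217.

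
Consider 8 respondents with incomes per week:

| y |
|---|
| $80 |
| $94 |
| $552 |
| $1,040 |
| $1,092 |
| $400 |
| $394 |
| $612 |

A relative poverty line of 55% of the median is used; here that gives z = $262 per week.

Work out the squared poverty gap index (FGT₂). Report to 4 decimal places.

0.1117

Incomes under z: $80, $94 (q = 2 of N = 8).
Gap ratios (z−y)/z: (262−80)/262 = 0.6947; (262−94)/262 = 0.6412.
Squared: 0.4825; 0.4112.
Sum = 0.893712; P₂ = 0.893712 / 8 = 0.1117.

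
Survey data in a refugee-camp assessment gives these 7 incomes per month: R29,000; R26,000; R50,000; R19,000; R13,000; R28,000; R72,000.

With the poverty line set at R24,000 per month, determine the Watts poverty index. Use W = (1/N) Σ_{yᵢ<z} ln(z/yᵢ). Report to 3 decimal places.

Incomes under z: R13,000, R19,000 (q = 2 of N = 7).
Log gaps: ln(24000/13000) = 0.6131; ln(24000/19000) = 0.2336.
W = 0.846719 / 7 = 0.121.

0.121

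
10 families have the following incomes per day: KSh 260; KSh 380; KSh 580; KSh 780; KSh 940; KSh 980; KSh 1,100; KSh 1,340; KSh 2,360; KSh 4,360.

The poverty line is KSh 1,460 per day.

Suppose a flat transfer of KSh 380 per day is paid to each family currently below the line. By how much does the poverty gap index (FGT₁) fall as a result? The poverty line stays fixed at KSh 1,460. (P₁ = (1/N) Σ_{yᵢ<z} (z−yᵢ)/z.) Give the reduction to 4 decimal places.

0.1890

Before: below the line — KSh 260, KSh 380, KSh 580, KSh 780, KSh 940, KSh 980, KSh 1,100, KSh 1,340; poverty gap index (FGT₁) = 0.364384.
After the KSh 380 transfer: below the line — KSh 640, KSh 760, KSh 960, KSh 1,160, KSh 1,320, KSh 1,360; poverty gap index (FGT₁) = 0.175342.
Reduction = 0.364384 − 0.175342 = 0.1890.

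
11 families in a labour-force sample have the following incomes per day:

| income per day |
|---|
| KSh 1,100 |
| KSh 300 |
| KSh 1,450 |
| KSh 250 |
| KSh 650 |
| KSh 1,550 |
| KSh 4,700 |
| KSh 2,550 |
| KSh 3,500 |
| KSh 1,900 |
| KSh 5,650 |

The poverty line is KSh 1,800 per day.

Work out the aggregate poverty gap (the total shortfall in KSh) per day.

Poor units: KSh 250, KSh 300, KSh 650, KSh 1,100, KSh 1,450, KSh 1,550 (q = 6 of N = 11).
Individual gaps: 1800−250 = 1550; 1800−300 = 1500; 1800−650 = 1150; 1800−1100 = 700; 1800−1450 = 350; 1800−1550 = 250.
Aggregate gap = KSh 5,500.

KSh 5,500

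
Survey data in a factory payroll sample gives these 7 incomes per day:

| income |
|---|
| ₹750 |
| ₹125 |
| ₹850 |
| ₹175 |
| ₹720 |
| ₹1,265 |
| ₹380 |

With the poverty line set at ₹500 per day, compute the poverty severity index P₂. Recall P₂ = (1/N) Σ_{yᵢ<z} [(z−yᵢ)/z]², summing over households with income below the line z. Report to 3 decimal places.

0.149

Below the line: ₹125, ₹175, ₹380 (q = 3 of N = 7).
Gap ratios (z−y)/z: (500−125)/500 = 0.7500; (500−175)/500 = 0.6500; (500−380)/500 = 0.2400.
Squared: 0.5625; 0.4225; 0.0576.
Sum = 1.042600; P₂ = 1.042600 / 7 = 0.149.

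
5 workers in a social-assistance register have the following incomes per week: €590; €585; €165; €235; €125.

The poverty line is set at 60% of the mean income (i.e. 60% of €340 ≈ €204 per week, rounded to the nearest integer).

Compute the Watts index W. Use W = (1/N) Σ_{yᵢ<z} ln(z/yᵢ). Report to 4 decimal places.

0.1404

Below z: €125, €165 (q = 2 of N = 5).
Log shortfalls: ln(204/125) = 0.4898; ln(204/165) = 0.2122.
W = 0.701981 / 5 = 0.1404.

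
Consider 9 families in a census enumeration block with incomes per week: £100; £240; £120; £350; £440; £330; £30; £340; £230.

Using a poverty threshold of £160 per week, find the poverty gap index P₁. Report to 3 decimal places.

0.160

Below z: £30, £100, £120 (q = 3 of N = 9).
Normalized shortfalls: (160−30)/160 = 0.8125; (160−100)/160 = 0.3750; (160−120)/160 = 0.2500.
Sum of shortfalls = 1.437500; P₁ averages over all N: 1.437500 / 9 = 0.160.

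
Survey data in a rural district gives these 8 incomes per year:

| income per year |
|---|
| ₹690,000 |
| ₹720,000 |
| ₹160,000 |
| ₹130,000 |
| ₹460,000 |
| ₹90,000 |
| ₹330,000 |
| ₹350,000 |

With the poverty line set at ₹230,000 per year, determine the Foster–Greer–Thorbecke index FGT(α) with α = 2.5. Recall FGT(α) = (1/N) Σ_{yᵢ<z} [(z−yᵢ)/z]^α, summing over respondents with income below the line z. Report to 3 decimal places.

Below the line: ₹90,000, ₹130,000, ₹160,000 (q = 3 of N = 8).
Relative gaps: (230000−90000)/230000 = 0.6087; (230000−130000)/230000 = 0.4348; (230000−160000)/230000 = 0.3043.
Raised to α = 2.5: 0.28907; 0.12465; 0.05110.
Sum = 0.464815; FGT(2.5) = 0.464815 / 8 = 0.058.

0.058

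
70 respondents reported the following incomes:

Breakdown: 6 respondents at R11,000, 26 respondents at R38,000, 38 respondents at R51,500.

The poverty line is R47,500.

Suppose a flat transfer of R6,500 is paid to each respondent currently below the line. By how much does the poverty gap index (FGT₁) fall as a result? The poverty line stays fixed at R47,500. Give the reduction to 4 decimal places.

0.0626

Before: below the line — 6×R11,000, 26×R38,000; poverty gap index (FGT₁) = 0.140150.
After the R6,500 transfer: below the line — 6×R17,500, 26×R44,500; poverty gap index (FGT₁) = 0.077594.
Reduction = 0.140150 − 0.077594 = 0.0626.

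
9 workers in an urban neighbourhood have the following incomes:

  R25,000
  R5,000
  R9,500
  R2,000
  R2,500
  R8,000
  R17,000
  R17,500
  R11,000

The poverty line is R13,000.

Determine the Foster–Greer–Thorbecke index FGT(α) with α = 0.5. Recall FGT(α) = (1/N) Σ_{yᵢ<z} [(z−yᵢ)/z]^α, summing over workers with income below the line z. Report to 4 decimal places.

Below the line: R2,000, R2,500, R5,000, R8,000, R9,500, R11,000 (q = 6 of N = 9).
Relative gaps: (13000−2000)/13000 = 0.8462; (13000−2500)/13000 = 0.8077; (13000−5000)/13000 = 0.6154; (13000−8000)/13000 = 0.3846; (13000−9500)/13000 = 0.2692; (13000−11000)/13000 = 0.1538.
Raised to α = 0.5: 0.91987; 0.89872; 0.78446; 0.62017; 0.51887; 0.39223.
Sum = 4.134328; FGT(0.5) = 4.134328 / 9 = 0.4594.

0.4594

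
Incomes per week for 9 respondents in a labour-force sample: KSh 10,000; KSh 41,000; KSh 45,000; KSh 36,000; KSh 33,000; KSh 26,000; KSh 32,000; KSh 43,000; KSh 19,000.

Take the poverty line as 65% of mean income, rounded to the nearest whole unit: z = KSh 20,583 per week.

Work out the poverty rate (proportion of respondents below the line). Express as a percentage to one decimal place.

22.2%

2 of the 9 respondents have income below KSh 20,583.
H = 2/9 = 22.2%.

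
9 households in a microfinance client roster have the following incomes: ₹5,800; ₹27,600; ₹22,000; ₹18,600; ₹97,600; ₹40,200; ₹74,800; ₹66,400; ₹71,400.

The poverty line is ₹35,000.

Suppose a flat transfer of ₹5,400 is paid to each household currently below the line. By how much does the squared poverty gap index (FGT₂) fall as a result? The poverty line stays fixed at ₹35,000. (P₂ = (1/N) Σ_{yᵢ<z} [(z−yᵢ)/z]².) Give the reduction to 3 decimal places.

Before: below the line — ₹5,800, ₹18,600, ₹22,000, ₹27,600; squared poverty gap index (FGT₂) = 0.12203.
After the ₹5,400 transfer: below the line — ₹11,200, ₹24,000, ₹27,400, ₹33,000; squared poverty gap index (FGT₂) = 0.06795.
Reduction = 0.12203 − 0.06795 = 0.054.

0.054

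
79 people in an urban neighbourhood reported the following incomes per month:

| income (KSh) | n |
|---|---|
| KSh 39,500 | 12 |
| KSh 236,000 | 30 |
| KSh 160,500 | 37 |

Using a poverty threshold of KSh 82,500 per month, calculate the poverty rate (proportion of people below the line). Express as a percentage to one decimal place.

15.2%

12 of the 79 people have income below KSh 82,500.
H = 12/79 = 15.2%.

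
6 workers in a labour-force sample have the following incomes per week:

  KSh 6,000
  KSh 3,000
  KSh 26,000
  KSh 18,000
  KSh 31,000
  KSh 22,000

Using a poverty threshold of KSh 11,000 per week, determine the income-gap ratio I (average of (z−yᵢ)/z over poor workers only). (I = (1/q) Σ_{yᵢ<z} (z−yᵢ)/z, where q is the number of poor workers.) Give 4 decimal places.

0.5909

Poor units: KSh 3,000, KSh 6,000 (q = 2 of N = 6).
Relative gaps: 0.7273, 0.4545; sum = 1.181818.
I averages over the q = 2 poor units only: 1.181818 / 2 = 0.5909.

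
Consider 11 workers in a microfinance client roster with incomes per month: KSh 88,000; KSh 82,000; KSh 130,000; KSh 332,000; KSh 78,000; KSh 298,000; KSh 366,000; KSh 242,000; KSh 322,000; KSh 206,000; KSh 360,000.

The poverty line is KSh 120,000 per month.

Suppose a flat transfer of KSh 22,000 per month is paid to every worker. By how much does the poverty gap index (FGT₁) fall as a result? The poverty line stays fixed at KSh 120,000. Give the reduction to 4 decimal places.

0.0500

Before: below the line — KSh 78,000, KSh 82,000, KSh 88,000; poverty gap index (FGT₁) = 0.084848.
After the KSh 22,000 transfer: below the line — KSh 100,000, KSh 104,000, KSh 110,000; poverty gap index (FGT₁) = 0.034848.
Reduction = 0.084848 − 0.034848 = 0.0500.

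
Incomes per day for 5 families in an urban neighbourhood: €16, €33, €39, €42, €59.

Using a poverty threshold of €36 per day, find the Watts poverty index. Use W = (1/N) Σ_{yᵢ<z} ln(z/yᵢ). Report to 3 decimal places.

Incomes under z: €16, €33 (q = 2 of N = 5).
Log gaps: ln(36/16) = 0.8109; ln(36/33) = 0.0870.
W = 0.897942 / 5 = 0.180.

0.180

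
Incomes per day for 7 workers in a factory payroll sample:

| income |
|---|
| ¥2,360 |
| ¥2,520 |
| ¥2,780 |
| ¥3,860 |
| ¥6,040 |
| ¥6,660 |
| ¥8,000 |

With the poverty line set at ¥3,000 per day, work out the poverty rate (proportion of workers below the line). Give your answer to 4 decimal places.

3 of the 7 workers have income below ¥3,000.
H = 3/7 = 0.4286.

0.4286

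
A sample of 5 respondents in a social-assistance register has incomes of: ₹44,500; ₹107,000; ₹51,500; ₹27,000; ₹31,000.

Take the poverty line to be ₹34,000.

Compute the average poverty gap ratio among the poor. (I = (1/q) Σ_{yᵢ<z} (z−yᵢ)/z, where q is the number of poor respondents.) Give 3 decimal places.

Below the line: ₹27,000, ₹31,000 (q = 2 of N = 5).
Shortfall ratios (z−y)/z: 0.2059, 0.0882; sum = 0.294118.
The income-gap ratio divides by q (the poor only): 0.294118 / 2 = 0.147.

0.147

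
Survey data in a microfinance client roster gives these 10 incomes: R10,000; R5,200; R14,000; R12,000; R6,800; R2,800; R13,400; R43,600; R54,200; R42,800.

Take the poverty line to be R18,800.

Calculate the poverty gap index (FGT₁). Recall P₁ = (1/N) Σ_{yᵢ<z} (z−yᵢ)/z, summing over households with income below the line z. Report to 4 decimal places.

Poor units: R2,800, R5,200, R6,800, R10,000, R12,000, R13,400, R14,000 (q = 7 of N = 10).
Normalized shortfalls: (18800−2800)/18800 = 0.8511; (18800−5200)/18800 = 0.7234; (18800−6800)/18800 = 0.6383; (18800−10000)/18800 = 0.4681; (18800−12000)/18800 = 0.3617; (18800−13400)/18800 = 0.2872; (18800−14000)/18800 = 0.2553.
Sum of shortfalls = 3.585106; P₁ averages over all N: 3.585106 / 10 = 0.3585.

0.3585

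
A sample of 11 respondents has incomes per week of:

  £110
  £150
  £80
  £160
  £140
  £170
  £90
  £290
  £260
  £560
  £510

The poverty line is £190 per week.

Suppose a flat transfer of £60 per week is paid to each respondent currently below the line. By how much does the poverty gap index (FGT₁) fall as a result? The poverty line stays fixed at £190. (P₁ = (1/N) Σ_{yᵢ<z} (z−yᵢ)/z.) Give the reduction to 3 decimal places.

0.153

Before: below the line — £80, £90, £110, £140, £150, £160, £170; poverty gap index (FGT₁) = 0.20574.
After the £60 transfer: below the line — £140, £150, £170; poverty gap index (FGT₁) = 0.05263.
Reduction = 0.20574 − 0.05263 = 0.153.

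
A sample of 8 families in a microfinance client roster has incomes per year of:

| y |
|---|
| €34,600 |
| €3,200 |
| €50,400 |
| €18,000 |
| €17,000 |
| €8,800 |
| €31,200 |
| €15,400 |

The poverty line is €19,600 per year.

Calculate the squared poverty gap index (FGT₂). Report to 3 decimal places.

0.134

Incomes under z: €3,200, €8,800, €15,400, €17,000, €18,000 (q = 5 of N = 8).
Normalized shortfalls: (19600−3200)/19600 = 0.8367; (19600−8800)/19600 = 0.5510; (19600−15400)/19600 = 0.2143; (19600−17000)/19600 = 0.1327; (19600−18000)/19600 = 0.0816.
Squared: 0.7001; 0.3036; 0.0459; 0.0176; 0.0067.
Sum = 1.073928; P₂ = 1.073928 / 8 = 0.134.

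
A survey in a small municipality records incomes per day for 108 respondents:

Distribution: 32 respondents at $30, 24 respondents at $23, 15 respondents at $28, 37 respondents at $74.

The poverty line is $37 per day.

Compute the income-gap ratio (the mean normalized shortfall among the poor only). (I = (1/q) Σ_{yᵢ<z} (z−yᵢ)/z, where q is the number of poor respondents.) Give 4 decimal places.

0.2646

Below the line: 24×$23, 15×$28, 32×$30 (q = 71 of N = 108).
Shortfall ratios (z−y)/z: 0.3784 (×24), 0.2432 (×15), 0.1892 (×32); sum = 18.783784.
The income-gap ratio divides by q (the poor only): 18.783784 / 71 = 0.2646.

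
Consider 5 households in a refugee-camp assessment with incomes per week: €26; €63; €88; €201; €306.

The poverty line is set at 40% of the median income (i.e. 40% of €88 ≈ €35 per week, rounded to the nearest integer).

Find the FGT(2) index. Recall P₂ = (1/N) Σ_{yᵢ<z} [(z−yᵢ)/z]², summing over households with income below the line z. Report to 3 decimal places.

Incomes under z: €26 (q = 1 of N = 5).
Gap ratios (z−y)/z: (35−26)/35 = 0.2571.
Squared: 0.0661.
Sum = 0.066122; P₂ = 0.066122 / 5 = 0.013.

0.013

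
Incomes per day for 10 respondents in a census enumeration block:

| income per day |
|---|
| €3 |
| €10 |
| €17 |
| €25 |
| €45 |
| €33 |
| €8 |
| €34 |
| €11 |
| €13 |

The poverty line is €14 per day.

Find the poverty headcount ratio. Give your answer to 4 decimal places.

0.5000

5 of the 10 respondents have income below €14.
H = 5/10 = 0.5000.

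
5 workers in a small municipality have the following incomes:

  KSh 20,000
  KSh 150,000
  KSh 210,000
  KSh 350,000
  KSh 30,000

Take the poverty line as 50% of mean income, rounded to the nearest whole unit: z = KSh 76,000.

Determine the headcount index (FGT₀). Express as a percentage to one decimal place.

2 of the 5 workers have income below KSh 76,000.
H = 2/5 = 40.0%.

40.0%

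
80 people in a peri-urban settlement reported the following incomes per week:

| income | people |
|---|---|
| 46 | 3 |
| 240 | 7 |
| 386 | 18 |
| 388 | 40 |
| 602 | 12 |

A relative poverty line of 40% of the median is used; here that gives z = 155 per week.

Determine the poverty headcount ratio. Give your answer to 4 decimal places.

0.0375

3 of the 80 people have income below 155.
H = 3/80 = 0.0375.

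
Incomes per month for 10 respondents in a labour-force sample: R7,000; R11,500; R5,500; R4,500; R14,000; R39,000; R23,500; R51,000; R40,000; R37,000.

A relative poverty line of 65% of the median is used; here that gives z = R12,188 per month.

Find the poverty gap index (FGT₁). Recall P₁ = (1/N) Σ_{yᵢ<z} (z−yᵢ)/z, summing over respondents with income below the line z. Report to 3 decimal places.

Below z: R4,500, R5,500, R7,000, R11,500 (q = 4 of N = 10).
Shortfall ratios: (12188−4500)/12188 = 0.6308; (12188−5500)/12188 = 0.5487; (12188−7000)/12188 = 0.4257; (12188−11500)/12188 = 0.0564.
Σ = 1.661634. Dividing by the full population N = 10 gives P₁ = 0.166.

0.166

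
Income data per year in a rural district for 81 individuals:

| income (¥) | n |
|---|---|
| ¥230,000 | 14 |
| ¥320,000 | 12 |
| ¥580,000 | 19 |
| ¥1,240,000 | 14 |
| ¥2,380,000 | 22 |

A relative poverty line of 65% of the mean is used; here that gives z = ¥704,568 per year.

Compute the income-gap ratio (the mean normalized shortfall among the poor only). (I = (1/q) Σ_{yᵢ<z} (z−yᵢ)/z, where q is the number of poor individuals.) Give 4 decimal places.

Poor units: 14×¥230,000, 12×¥320,000, 19×¥580,000 (q = 45 of N = 81).
Relative gaps: 0.6736 (×14), 0.5458 (×12), 0.1768 (×19); sum = 19.338886.
I averages over the q = 45 poor units only: 19.338886 / 45 = 0.4298.

0.4298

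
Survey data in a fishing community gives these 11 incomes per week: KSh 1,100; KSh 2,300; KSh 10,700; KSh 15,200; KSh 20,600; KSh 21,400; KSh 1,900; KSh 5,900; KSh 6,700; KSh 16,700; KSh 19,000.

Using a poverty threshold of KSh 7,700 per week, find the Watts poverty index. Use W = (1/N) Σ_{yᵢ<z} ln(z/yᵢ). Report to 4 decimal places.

Incomes under z: KSh 1,100, KSh 1,900, KSh 2,300, KSh 5,900, KSh 6,700 (q = 5 of N = 11).
Log shortfalls: ln(7700/1100) = 1.9459; ln(7700/1900) = 1.3994; ln(7700/2300) = 1.2083; ln(7700/5900) = 0.2663; ln(7700/6700) = 0.1391.
W = 4.958969 / 11 = 0.4508.

0.4508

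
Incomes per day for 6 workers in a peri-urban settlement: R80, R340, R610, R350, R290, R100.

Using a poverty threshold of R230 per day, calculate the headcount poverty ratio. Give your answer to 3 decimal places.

2 of the 6 workers have income below R230.
H = 2/6 = 0.333.

0.333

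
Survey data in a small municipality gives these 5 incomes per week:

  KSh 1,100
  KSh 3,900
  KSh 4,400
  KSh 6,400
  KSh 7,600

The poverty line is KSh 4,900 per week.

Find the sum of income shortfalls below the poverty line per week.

Incomes under z: KSh 1,100, KSh 3,900, KSh 4,400 (q = 3 of N = 5).
Individual gaps: 4900−1100 = 3800; 4900−3900 = 1000; 4900−4400 = 500.
Aggregate gap = KSh 5,300.

KSh 5,300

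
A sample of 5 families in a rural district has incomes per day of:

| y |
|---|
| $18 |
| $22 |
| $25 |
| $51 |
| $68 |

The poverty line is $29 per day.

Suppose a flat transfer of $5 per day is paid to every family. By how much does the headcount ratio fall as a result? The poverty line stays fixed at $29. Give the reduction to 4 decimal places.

0.2000

Before: below the line — $18, $22, $25; headcount ratio = 0.600000.
After the $5 transfer: below the line — $23, $27; headcount ratio = 0.400000.
Reduction = 0.600000 − 0.400000 = 0.2000.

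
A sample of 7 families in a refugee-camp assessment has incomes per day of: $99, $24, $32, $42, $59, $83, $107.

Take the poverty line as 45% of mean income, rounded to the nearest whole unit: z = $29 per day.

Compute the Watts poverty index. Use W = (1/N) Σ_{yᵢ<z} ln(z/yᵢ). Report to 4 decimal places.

0.0270

Incomes under z: $24 (q = 1 of N = 7).
ln(z/y) terms: ln(29/24) = 0.1892.
W = 0.189242 / 7 = 0.0270.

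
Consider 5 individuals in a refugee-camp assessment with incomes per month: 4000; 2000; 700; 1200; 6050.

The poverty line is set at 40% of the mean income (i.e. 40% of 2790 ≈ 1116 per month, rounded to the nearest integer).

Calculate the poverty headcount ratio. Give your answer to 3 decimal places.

1 of the 5 individuals have income below 1116.
H = 1/5 = 0.200.

0.200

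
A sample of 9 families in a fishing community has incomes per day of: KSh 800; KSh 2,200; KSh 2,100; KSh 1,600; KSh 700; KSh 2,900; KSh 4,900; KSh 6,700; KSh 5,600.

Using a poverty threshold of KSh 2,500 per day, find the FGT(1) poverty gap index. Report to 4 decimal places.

Incomes under z: KSh 700, KSh 800, KSh 1,600, KSh 2,100, KSh 2,200 (q = 5 of N = 9).
Gap ratios (z−y)/z: (2500−700)/2500 = 0.7200; (2500−800)/2500 = 0.6800; (2500−1600)/2500 = 0.3600; (2500−2100)/2500 = 0.1600; (2500−2200)/2500 = 0.1200.
Σ = 2.040000. Dividing by the full population N = 9 gives P₁ = 0.2267.

0.2267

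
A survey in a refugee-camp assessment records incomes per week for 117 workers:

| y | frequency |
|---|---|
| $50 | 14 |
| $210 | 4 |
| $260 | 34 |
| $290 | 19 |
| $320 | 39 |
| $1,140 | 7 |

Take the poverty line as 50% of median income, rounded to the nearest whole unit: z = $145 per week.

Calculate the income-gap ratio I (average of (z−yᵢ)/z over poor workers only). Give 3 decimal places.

0.655

Below z: 14×$50 (q = 14 of N = 117).
Shortfall ratios (z−y)/z: 0.6552 (×14); sum = 9.172414.
The income-gap ratio divides by q (the poor only): 9.172414 / 14 = 0.655.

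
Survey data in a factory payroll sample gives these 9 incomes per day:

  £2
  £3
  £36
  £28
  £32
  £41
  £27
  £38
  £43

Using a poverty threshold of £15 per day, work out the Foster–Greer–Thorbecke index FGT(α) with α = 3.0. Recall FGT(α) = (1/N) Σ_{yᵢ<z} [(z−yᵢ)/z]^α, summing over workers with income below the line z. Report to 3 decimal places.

Incomes under z: £2, £3 (q = 2 of N = 9).
Shortfall ratios: (15−2)/15 = 0.8667; (15−3)/15 = 0.8000.
Raised to α = 3.0: 0.65096; 0.51200.
Sum = 1.162963; FGT(3.0) = 1.162963 / 9 = 0.129.

0.129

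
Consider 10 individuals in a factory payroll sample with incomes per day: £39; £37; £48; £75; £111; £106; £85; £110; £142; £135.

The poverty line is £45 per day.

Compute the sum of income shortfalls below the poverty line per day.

£14

Incomes under z: £37, £39 (q = 2 of N = 10).
Individual gaps: 45−37 = 8; 45−39 = 6.
Aggregate gap = £14.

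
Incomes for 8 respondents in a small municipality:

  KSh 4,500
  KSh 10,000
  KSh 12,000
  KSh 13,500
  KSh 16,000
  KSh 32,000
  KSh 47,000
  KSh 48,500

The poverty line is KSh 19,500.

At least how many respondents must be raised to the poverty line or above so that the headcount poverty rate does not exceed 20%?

4

Currently q = 5 of N = 8 are below the line (H = 0.625).
A headcount ratio of at most 20% allows at most ⌊0.20 × 8⌋ = 1 poor respondents.
So at least 5 − 1 = 4 must be lifted.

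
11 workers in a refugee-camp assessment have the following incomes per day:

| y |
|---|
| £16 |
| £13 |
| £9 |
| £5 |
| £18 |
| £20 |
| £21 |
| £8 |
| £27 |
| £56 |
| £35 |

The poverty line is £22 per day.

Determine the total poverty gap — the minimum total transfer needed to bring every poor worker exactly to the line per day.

Incomes under z: £5, £8, £9, £13, £16, £18, £20, £21 (q = 8 of N = 11).
Individual gaps: 22−5 = 17; 22−8 = 14; 22−9 = 13; 22−13 = 9; 22−16 = 6; 22−18 = 4; 22−20 = 2; 22−21 = 1.
Aggregate gap = £66.

£66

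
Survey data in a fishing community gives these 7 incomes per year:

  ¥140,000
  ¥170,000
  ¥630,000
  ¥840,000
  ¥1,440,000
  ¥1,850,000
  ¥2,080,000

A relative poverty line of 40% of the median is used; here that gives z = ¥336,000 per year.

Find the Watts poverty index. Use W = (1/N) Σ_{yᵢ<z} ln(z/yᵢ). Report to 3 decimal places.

0.222

Below the line: ¥140,000, ¥170,000 (q = 2 of N = 7).
Log gaps: ln(336000/140000) = 0.8755; ln(336000/170000) = 0.6813.
W = 1.556781 / 7 = 0.222.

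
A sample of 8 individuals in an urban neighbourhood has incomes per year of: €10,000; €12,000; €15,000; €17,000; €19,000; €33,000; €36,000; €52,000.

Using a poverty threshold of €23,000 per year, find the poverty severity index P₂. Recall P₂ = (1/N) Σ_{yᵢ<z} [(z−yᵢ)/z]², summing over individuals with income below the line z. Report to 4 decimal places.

0.0959

Incomes under z: €10,000, €12,000, €15,000, €17,000, €19,000 (q = 5 of N = 8).
Shortfall ratios: (23000−10000)/23000 = 0.5652; (23000−12000)/23000 = 0.4783; (23000−15000)/23000 = 0.3478; (23000−17000)/23000 = 0.2609; (23000−19000)/23000 = 0.1739.
Squared: 0.3195; 0.2287; 0.1210; 0.0681; 0.0302.
Sum = 0.767486; P₂ = 0.767486 / 8 = 0.0959.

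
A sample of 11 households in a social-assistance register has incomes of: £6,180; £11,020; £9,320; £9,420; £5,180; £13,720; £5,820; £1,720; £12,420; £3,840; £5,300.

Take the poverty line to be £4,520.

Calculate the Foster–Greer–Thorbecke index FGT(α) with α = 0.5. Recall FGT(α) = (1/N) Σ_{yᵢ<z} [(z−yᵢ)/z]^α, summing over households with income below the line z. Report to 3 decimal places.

0.107

Below the line: £1,720, £3,840 (q = 2 of N = 11).
Normalized shortfalls: (4520−1720)/4520 = 0.6195; (4520−3840)/4520 = 0.1504.
Raised to α = 0.5: 0.78706; 0.38787.
Sum = 1.174933; FGT(0.5) = 1.174933 / 11 = 0.107.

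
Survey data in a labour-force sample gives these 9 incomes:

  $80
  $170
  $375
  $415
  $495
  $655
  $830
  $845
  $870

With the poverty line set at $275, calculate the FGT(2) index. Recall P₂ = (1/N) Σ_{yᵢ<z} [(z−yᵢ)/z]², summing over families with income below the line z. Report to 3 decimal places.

0.072

Incomes under z: $80, $170 (q = 2 of N = 9).
Gap ratios (z−y)/z: (275−80)/275 = 0.7091; (275−170)/275 = 0.3818.
Squared: 0.5028; 0.1458.
Sum = 0.648595; P₂ = 0.648595 / 9 = 0.072.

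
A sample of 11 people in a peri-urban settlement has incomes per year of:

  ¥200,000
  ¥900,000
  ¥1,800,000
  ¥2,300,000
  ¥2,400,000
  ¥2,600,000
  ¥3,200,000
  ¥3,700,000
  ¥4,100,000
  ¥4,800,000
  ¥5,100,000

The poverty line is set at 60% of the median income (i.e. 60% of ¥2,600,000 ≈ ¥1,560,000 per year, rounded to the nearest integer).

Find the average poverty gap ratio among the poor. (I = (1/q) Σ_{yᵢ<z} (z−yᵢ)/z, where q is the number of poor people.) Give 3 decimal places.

Incomes under z: ¥200,000, ¥900,000 (q = 2 of N = 11).
Relative gaps: 0.8718, 0.4231; sum = 1.294872.
I averages over the q = 2 poor units only: 1.294872 / 2 = 0.647.

0.647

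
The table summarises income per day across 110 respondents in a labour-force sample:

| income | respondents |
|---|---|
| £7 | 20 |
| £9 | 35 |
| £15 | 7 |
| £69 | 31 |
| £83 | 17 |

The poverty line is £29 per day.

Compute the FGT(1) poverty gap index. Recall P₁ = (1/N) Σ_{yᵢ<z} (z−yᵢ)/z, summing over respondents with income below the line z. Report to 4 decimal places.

0.3881

Below z: 20×£7, 35×£9, 7×£15 (q = 62 of N = 110).
Gap ratios (z−y)/z: (29−7)/29 = 0.7586 (×20); (29−9)/29 = 0.6897 (×35); (29−15)/29 = 0.4828 (×7).
Sum of shortfalls = 42.689655; P₁ averages over all N: 42.689655 / 110 = 0.3881.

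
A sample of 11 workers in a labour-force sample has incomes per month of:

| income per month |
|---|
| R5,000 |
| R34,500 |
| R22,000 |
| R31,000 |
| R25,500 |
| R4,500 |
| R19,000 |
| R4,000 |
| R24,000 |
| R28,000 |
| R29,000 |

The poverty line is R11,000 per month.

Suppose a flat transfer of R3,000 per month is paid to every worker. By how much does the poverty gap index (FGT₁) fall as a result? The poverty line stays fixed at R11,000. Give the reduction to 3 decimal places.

Before: below the line — R4,000, R4,500, R5,000; poverty gap index (FGT₁) = 0.16116.
After the R3,000 transfer: below the line — R7,000, R7,500, R8,000; poverty gap index (FGT₁) = 0.08678.
Reduction = 0.16116 − 0.08678 = 0.074.

0.074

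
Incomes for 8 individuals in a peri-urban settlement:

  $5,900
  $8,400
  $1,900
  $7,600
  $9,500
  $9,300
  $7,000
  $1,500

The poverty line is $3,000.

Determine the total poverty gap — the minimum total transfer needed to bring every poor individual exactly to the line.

Below the line: $1,500, $1,900 (q = 2 of N = 8).
Individual gaps: 3000−1500 = 1500; 3000−1900 = 1100.
Aggregate gap = $2,600.

$2,600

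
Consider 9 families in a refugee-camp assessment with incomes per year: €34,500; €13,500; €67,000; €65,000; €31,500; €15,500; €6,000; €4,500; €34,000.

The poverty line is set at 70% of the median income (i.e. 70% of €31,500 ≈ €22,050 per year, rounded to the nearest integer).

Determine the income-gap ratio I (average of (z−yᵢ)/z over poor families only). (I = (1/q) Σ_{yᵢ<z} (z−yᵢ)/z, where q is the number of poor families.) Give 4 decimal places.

Below the line: €4,500, €6,000, €13,500, €15,500 (q = 4 of N = 9).
Shortfall ratios (z−y)/z: 0.7959, 0.7279, 0.3878, 0.2971; sum = 2.208617.
I averages over the q = 4 poor units only: 2.208617 / 4 = 0.5522.

0.5522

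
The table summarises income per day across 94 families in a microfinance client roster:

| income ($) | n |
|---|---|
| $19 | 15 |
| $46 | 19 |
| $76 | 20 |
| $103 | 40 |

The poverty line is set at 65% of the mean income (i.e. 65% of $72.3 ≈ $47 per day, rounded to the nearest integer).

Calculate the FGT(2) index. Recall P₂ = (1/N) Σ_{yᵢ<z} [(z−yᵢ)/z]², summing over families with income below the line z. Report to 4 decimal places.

Below z: 15×$19, 19×$46 (q = 34 of N = 94).
Relative gaps: (47−19)/47 = 0.5957 (×15); (47−46)/47 = 0.0213 (×19).
Squared: 0.3549 (×15); 0.0005 (×19).
Sum = 5.332277; P₂ = 5.332277 / 94 = 0.0567.

0.0567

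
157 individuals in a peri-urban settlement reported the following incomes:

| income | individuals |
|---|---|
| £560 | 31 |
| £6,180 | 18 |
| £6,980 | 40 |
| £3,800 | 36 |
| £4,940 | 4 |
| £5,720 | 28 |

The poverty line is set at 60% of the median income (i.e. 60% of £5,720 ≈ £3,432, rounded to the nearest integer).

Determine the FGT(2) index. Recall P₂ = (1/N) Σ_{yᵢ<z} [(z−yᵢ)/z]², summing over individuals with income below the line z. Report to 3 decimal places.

0.138

Below z: 31×£560 (q = 31 of N = 157).
Shortfall ratios: (3432−560)/3432 = 0.8368 (×31).
Squared: 0.7003 (×31).
Sum = 21.708809; P₂ = 21.708809 / 157 = 0.138.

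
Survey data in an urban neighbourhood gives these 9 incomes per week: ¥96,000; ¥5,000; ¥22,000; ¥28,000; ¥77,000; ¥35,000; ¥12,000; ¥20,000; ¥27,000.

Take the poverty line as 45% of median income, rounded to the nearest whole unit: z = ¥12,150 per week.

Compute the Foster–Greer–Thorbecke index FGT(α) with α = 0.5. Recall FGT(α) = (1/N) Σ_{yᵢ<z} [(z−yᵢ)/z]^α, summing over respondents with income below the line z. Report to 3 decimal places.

0.098

Below the line: ¥5,000, ¥12,000 (q = 2 of N = 9).
Normalized shortfalls: (12150−5000)/12150 = 0.5885; (12150−12000)/12150 = 0.0123.
Raised to α = 0.5: 0.76712; 0.11111.
Sum = 0.878234; FGT(0.5) = 0.878234 / 9 = 0.098.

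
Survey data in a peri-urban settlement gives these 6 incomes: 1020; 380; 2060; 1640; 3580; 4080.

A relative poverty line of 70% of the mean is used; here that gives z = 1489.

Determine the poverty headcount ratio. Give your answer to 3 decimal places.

0.333

2 of the 6 people have income below 1489.
H = 2/6 = 0.333.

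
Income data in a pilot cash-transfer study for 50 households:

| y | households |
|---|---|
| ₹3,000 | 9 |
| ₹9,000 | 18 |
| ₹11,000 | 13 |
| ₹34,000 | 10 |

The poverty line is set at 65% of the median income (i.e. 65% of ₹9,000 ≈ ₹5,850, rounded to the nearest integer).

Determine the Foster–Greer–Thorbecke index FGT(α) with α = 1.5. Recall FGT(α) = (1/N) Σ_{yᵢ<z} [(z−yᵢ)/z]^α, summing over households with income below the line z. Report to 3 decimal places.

0.061

Incomes under z: 9×₹3,000 (q = 9 of N = 50).
Gap ratios (z−y)/z: (5850−3000)/5850 = 0.4872 (×9).
Raised to α = 1.5: 0.34004 (×9).
Sum = 3.060385; FGT(1.5) = 3.060385 / 50 = 0.061.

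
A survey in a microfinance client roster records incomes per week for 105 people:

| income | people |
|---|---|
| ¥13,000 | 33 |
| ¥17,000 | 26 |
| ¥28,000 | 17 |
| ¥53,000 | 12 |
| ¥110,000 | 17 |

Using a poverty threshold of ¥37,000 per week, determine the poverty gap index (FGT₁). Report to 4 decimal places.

Incomes under z: 33×¥13,000, 26×¥17,000, 17×¥28,000 (q = 76 of N = 105).
Relative gaps: (37000−13000)/37000 = 0.6486 (×33); (37000−17000)/37000 = 0.5405 (×26); (37000−28000)/37000 = 0.2432 (×17).
Σ = 39.594595. Dividing by the full population N = 105 gives P₁ = 0.3771.

0.3771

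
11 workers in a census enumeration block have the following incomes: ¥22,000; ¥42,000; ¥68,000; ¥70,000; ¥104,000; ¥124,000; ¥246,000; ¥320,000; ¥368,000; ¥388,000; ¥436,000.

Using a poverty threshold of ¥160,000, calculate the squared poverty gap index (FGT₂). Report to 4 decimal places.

Poor units: ¥22,000, ¥42,000, ¥68,000, ¥70,000, ¥104,000, ¥124,000 (q = 6 of N = 11).
Gap ratios (z−y)/z: (160000−22000)/160000 = 0.8625; (160000−42000)/160000 = 0.7375; (160000−68000)/160000 = 0.5750; (160000−70000)/160000 = 0.5625; (160000−104000)/160000 = 0.3500; (160000−124000)/160000 = 0.2250.
Squared: 0.7439; 0.5439; 0.3306; 0.3164; 0.1225; 0.0506.
Sum = 2.107969; P₂ = 2.107969 / 11 = 0.1916.

0.1916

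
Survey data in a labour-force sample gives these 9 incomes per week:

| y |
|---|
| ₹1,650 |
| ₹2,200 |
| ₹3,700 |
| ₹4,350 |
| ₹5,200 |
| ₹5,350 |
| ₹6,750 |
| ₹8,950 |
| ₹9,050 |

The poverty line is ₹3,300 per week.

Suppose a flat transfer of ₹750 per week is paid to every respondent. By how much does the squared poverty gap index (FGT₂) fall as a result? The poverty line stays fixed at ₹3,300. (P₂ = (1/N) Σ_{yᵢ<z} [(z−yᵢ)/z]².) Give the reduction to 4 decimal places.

Before: below the line — ₹1,650, ₹2,200; squared poverty gap index (FGT₂) = 0.040123.
After the ₹750 transfer: below the line — ₹2,400, ₹2,950; squared poverty gap index (FGT₂) = 0.009514.
Reduction = 0.040123 − 0.009514 = 0.0306.

0.0306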